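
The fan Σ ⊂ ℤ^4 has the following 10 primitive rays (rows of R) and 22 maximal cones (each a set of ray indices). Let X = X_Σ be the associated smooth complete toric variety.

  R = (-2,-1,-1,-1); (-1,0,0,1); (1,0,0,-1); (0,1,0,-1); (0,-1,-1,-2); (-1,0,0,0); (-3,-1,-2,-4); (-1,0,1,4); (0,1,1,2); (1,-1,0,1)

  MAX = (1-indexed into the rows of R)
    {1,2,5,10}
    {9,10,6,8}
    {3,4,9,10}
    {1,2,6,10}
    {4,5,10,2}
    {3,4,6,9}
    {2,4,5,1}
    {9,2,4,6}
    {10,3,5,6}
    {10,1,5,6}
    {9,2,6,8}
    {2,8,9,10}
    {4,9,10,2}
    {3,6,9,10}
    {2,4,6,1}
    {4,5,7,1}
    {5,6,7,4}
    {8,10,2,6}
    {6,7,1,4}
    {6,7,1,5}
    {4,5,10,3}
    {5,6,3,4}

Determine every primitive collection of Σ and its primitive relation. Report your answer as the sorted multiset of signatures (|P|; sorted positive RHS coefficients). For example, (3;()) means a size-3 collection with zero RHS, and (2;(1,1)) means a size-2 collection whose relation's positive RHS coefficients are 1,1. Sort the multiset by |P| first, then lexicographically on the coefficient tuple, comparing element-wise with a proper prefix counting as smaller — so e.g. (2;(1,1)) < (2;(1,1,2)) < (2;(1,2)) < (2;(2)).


18 collections generate NE(X_Σ); each relation:

  • {2,3}:  v_{2} + v_{3} = 0  →  sig = (2;())
  • {5,9}:  v_{5} + v_{9} = 0  →  sig = (2;())
  • {1,3}:  v_{1} + v_{3} = v_{5} + v_{6}  →  sig = (2;(1,1))
  • {1,9}:  v_{1} + v_{9} = v_{2} + v_{6}  →  sig = (2;(1,1))
  • {4,8}:  v_{4} + v_{8} = v_{2} + v_{9}  →  sig = (2;(1,1))
  • {7,10}:  v_{7} + v_{10} = v_{1} + v_{5}  →  sig = (2;(1,1))
  • {3,8}:  v_{3} + v_{8} = v_{6} + v_{9} + v_{10}  →  sig = (2;(1,1,1))
  • {5,8}:  v_{5} + v_{8} = v_{2} + v_{6} + v_{10}  →  sig = (2;(1,1,1))
  • {7,8}:  v_{7} + v_{8} = v_{1} + v_{2} + v_{6}  →  sig = (2;(1,1,1))
  • {7,9}:  v_{7} + v_{9} = v_{1} + v_{4} + v_{6}  →  sig = (2;(1,1,1))
  • {2,7}:  v_{2} + v_{7} = 2·v_{1} + v_{4}  →  sig = (2;(1,2))
  • {1,8}:  v_{1} + v_{8} = 2·v_{2} + 2·v_{6} + v_{10}  →  sig = (2;(1,2,2))
  • {3,7}:  v_{3} + v_{7} = v_{4} + 2·v_{5} + 2·v_{6}  →  sig = (2;(1,2,2))
  • {4,6,10}:  v_{4} + v_{6} + v_{10} = 0  →  sig = (3;())
  • {2,5,6}:  v_{2} + v_{5} + v_{6} = v_{1}  →  sig = (3;(1))
  • {1,4,10}:  v_{1} + v_{4} + v_{10} = v_{2} + v_{5}  →  sig = (3;(1,1))
  • {1,4,5,6}:  v_{1} + v_{4} + v_{5} + v_{6} = v_{7}  →  sig = (4;(1))
  • {2,6,9,10}:  v_{2} + v_{6} + v_{9} + v_{10} = v_{8}  →  sig = (4;(1))

so the primitive-relation signature multiset is
    |P|=2: 13 collections, coeffs (), (), (1,1), (1,1), (1,1), (1,1), (1,1,1), (1,1,1), (1,1,1), (1,1,1), (1,2), (1,2,2), (1,2,2)
    |P|=3: 3 collections, coeffs (), (1), (1,1)
    |P|=4: 2 collections, coeffs (1), (1)


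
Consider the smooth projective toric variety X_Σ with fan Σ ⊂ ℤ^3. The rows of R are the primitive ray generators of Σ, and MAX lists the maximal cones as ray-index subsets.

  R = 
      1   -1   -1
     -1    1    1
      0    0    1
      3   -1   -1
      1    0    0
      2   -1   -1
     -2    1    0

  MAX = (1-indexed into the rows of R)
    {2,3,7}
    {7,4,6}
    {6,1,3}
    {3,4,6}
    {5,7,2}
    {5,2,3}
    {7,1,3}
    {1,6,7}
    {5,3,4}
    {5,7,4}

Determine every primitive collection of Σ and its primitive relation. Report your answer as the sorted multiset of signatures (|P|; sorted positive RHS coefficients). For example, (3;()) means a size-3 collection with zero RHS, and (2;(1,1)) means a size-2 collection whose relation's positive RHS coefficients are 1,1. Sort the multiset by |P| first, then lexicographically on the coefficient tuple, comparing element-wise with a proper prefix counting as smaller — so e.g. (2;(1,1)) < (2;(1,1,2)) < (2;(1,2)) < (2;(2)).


Δ(Σ) — 7 vertices, 9 min non-faces:

  • {1,2}:  v_{1} + v_{2} = 0  so sig = (2;())
  • {1,5}:  v_{1} + v_{5} = v_{6}  so sig = (2;(1))
  • {2,6}:  v_{2} + v_{6} = v_{5}  so sig = (2;(1))
  • {5,6}:  v_{5} + v_{6} = v_{4}  so sig = (2;(1))
  • {1,4}:  v_{1} + v_{4} = 2·v_{6}  so sig = (2;(2))
  • {2,4}:  v_{2} + v_{4} = 2·v_{5}  so sig = (2;(2))
  • {3,6,7}:  v_{3} + v_{6} + v_{7} = 0  so sig = (3;())
  • {3,4,7}:  v_{3} + v_{4} + v_{7} = v_{5}  so sig = (3;(1))
  • {3,5,7}:  v_{3} + v_{5} + v_{7} = v_{2}  so sig = (3;(1))

so the primitive-relation signature multiset is
    |P|=2: 6 collections, coeffs (), (1), (1), (1), (2), (2)
    |P|=3: 3 collections, coeffs (), (1), (1)


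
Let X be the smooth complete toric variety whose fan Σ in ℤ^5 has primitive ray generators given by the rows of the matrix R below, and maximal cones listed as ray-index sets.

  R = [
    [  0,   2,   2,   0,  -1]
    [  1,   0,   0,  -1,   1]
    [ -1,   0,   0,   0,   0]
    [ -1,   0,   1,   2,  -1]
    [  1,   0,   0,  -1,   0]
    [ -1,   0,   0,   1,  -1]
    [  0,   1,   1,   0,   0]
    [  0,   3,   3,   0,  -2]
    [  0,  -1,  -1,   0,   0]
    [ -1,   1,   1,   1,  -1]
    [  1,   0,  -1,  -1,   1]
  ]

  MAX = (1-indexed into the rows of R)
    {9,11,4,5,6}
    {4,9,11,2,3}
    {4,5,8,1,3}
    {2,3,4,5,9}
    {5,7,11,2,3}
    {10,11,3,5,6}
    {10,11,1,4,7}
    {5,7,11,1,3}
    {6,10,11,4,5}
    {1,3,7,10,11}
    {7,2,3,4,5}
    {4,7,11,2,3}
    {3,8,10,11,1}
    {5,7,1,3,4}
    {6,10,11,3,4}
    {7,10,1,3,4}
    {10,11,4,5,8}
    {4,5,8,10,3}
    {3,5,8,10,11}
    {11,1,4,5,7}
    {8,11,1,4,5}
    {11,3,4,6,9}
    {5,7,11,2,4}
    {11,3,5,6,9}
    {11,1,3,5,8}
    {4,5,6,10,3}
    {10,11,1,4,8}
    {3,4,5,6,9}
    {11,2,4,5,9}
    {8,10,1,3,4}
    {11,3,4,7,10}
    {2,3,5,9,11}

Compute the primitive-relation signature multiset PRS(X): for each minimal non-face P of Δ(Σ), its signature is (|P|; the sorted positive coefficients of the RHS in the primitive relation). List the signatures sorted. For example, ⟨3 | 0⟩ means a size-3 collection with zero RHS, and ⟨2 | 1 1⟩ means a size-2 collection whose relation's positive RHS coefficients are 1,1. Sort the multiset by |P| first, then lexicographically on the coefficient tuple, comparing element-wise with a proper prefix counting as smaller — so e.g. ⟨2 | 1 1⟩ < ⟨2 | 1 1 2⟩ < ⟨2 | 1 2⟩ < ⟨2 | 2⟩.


17 minimal non-faces of Δ(Σ) (on 11 rays):

  • {2,6}:  v_{2} + v_{6} = 0  →  sig = ⟨2 | 0⟩
  • {7,9}:  v_{7} + v_{9} = 0  →  sig = ⟨2 | 0⟩
  • {2,10}:  v_{2} + v_{10} = v_{7}  →  sig = ⟨2 | 1⟩
  • {6,7}:  v_{6} + v_{7} = v_{10}  →  sig = ⟨2 | 1⟩
  • {9,10}:  v_{9} + v_{10} = v_{6}  →  sig = ⟨2 | 1⟩
  • {1,9}:  v_{1} + v_{9} = v_{5} + v_{10}  →  sig = ⟨2 | 1 1⟩
  • {2,8}:  v_{2} + v_{8} = v_{1} + v_{5} + v_{7}  →  sig = ⟨2 | 1 1 1⟩
  • {1,2}:  v_{1} + v_{2} = v_{5} + 2·v_{7}  →  sig = ⟨2 | 1 2⟩
  • {1,6}:  v_{1} + v_{6} = v_{5} + 2·v_{10}  →  sig = ⟨2 | 1 2⟩
  • {7,8}:  v_{7} + v_{8} = 2·v_{1}  →  sig = ⟨2 | 2⟩
  • {8,9}:  v_{8} + v_{9} = 2·v_{5} + 2·v_{10}  →  sig = ⟨2 | 2 2⟩
  • {6,8}:  v_{6} + v_{8} = 2·v_{5} + 3·v_{10}  →  sig = ⟨2 | 2 3⟩
  • {1,5,10}:  v_{1} + v_{5} + v_{10} = v_{8}  →  sig = ⟨3 | 1⟩
  • {5,7,10}:  v_{5} + v_{7} + v_{10} = v_{1}  →  sig = ⟨3 | 1⟩
  • {3,4,5,11}:  v_{3} + v_{4} + v_{5} + v_{11} = 0  →  sig = ⟨4 | 0⟩
  • {1,3,4,11}:  v_{1} + v_{3} + v_{4} + v_{11} = v_{7} + v_{10}  →  sig = ⟨4 | 1 1⟩
  • {3,4,8,11}:  v_{3} + v_{4} + v_{8} + v_{11} = v_{1} + v_{10}  →  sig = ⟨4 | 1 1⟩

Sorted signature multiset PRS(X):
    ⟨2 | 0⟩
    ⟨2 | 0⟩
    ⟨2 | 1⟩
    ⟨2 | 1⟩
    ⟨2 | 1⟩
    ⟨2 | 1 1⟩
    ⟨2 | 1 1 1⟩
    ⟨2 | 1 2⟩
    ⟨2 | 1 2⟩
    ⟨2 | 2⟩
    ⟨2 | 2 2⟩
    ⟨2 | 2 3⟩
    ⟨3 | 1⟩
    ⟨3 | 1⟩
    ⟨4 | 0⟩
    ⟨4 | 1 1⟩
    ⟨4 | 1 1⟩


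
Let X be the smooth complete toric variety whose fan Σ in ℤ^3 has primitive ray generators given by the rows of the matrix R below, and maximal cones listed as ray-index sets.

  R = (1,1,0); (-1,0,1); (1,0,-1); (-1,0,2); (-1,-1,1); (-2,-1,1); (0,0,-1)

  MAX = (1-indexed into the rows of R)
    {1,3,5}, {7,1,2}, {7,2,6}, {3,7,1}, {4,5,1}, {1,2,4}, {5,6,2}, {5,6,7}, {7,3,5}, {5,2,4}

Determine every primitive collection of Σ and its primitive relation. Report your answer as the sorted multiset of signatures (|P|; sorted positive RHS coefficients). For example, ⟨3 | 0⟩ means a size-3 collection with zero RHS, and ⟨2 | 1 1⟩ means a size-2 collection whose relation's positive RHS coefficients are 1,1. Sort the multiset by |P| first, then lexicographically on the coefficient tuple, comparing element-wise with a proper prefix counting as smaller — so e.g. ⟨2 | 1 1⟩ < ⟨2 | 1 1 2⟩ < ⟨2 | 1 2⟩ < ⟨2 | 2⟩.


The 9 primitive collections of Σ (r=7, n=3):

  • {2,3}:  v_{2} + v_{3} = 0  ⇒ sig = ⟨2 | 0⟩
  • {1,6}:  v_{1} + v_{6} = v_{2}  ⇒ sig = ⟨2 | 1⟩
  • {4,7}:  v_{4} + v_{7} = v_{2}  ⇒ sig = ⟨2 | 1⟩
  • {3,4}:  v_{3} + v_{4} = v_{1} + v_{5}  ⇒ sig = ⟨2 | 1 1⟩
  • {3,6}:  v_{3} + v_{6} = v_{5} + v_{7}  ⇒ sig = ⟨2 | 1 1⟩
  • {4,6}:  v_{4} + v_{6} = 2·v_{2} + v_{5}  ⇒ sig = ⟨2 | 1 2⟩
  • {1,5,7}:  v_{1} + v_{5} + v_{7} = 0  ⇒ sig = ⟨3 | 0⟩
  • {1,2,5}:  v_{1} + v_{2} + v_{5} = v_{4}  ⇒ sig = ⟨3 | 1⟩
  • {2,5,7}:  v_{2} + v_{5} + v_{7} = v_{6}  ⇒ sig = ⟨3 | 1⟩

so the primitive-relation signature multiset is
    ⟨2 | 0⟩
    ⟨2 | 1⟩
    ⟨2 | 1⟩
    ⟨2 | 1 1⟩
    ⟨2 | 1 1⟩
    ⟨2 | 1 2⟩
    ⟨3 | 0⟩
    ⟨3 | 1⟩
    ⟨3 | 1⟩


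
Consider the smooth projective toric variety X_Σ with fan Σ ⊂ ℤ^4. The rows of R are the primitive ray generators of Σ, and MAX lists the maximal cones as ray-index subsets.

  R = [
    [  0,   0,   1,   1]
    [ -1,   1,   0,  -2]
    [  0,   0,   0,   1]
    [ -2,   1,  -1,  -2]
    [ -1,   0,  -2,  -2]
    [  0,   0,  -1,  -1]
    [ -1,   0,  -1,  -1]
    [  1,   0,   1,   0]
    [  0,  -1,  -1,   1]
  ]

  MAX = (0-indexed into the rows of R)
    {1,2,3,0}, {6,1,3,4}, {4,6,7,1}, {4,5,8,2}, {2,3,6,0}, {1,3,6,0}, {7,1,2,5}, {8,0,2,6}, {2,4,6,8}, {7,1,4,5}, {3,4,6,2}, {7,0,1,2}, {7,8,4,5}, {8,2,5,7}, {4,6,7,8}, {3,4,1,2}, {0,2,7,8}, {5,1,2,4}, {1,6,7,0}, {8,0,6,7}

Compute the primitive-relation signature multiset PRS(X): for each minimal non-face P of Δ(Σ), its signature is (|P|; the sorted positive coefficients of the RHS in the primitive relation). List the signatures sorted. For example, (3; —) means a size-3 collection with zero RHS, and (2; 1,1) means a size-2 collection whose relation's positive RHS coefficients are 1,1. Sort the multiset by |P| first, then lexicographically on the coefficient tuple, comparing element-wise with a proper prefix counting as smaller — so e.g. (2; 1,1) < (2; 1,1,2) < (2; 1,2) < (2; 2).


The 10 primitive collections of Σ (r=9, n=4):

  P={0,5}:  v_{0} + v_{5} = 0  ⇒ sig = (2; —)
  P={0,4}:  v_{0} + v_{4} = v_{6}  ⇒ sig = (2; 1)
  P={1,8}:  v_{1} + v_{8} = v_{6}  ⇒ sig = (2; 1)
  P={3,7}:  v_{3} + v_{7} = v_{1}  ⇒ sig = (2; 1)
  P={5,6}:  v_{5} + v_{6} = v_{4}  ⇒ sig = (2; 1)
  P={3,5}:  v_{3} + v_{5} = v_{1} + v_{2} + v_{4}  ⇒ sig = (2; 1,1,1)
  P={3,8}:  v_{3} + v_{8} = v_{2} + 2·v_{6}  ⇒ sig = (2; 1,2)
  P={2,6,7}:  v_{2} + v_{6} + v_{7} = 0  ⇒ sig = (3; —)
  P={1,2,6}:  v_{1} + v_{2} + v_{6} = v_{3}  ⇒ sig = (3; 1)
  P={2,4,7}:  v_{2} + v_{4} + v_{7} = v_{5}  ⇒ sig = (3; 1)

Sorted signature multiset PRS(X):
[(2; —), (2; 1), (2; 1), (2; 1), (2; 1), (2; 1,1,1), (2; 1,2), (3; —), (3; 1), (3; 1)]


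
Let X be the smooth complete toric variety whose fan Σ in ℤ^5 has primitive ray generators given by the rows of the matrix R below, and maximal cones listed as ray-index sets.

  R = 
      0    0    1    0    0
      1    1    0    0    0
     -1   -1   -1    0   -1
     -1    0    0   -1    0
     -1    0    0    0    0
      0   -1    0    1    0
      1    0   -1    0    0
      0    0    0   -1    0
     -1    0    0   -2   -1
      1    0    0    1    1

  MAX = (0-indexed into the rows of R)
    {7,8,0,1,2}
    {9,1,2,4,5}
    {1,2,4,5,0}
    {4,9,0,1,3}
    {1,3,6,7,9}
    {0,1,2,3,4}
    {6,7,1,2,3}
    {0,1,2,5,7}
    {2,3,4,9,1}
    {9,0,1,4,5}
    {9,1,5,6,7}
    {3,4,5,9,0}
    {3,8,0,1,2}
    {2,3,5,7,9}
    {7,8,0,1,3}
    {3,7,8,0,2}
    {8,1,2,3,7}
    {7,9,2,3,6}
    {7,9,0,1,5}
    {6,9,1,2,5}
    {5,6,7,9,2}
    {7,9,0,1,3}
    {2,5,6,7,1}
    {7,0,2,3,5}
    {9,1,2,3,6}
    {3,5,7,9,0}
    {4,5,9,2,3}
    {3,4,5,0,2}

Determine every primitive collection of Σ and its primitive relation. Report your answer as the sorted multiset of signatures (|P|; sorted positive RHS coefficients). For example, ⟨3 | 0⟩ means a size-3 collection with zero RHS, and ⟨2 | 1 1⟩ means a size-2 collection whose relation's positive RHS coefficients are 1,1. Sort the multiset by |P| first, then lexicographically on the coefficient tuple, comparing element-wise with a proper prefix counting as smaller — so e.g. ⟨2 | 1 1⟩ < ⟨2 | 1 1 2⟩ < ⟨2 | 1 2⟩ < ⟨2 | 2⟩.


Minimal non-faces — 12 found among 10 rays, 28 max cones:

  P = {4,7}:  v_{4} + v_{7} = v_{3}  ⟹  sig = ⟨2 | 1⟩
  P = {8,9}:  v_{8} + v_{9} = v_{7}  ⟹  sig = ⟨2 | 1⟩
  P = {0,6}:  v_{0} + v_{6} = v_{1} + v_{5} + v_{7}  ⟹  sig = ⟨2 | 1 1 1⟩
  P = {5,8}:  v_{5} + v_{8} = v_{0} + v_{2} + v_{7}  ⟹  sig = ⟨2 | 1 1 1⟩
  P = {4,6}:  v_{4} + v_{6} = v_{1} + v_{2} + v_{3} + v_{9}  ⟹  sig = ⟨2 | 1 1 1 1⟩
  P = {4,8}:  v_{4} + v_{8} = v_{0} + v_{1} + v_{2} + 2·v_{3}  ⟹  sig = ⟨2 | 1 1 1 2⟩
  P = {6,8}:  v_{6} + v_{8} = v_{1} + v_{2} + 2·v_{7}  ⟹  sig = ⟨2 | 1 1 2⟩
  P = {1,3,5}:  v_{1} + v_{3} + v_{5} = 0  ⟹  sig = ⟨3 | 0⟩
  P = {0,2,9}:  v_{0} + v_{2} + v_{9} = v_{5}  ⟹  sig = ⟨3 | 1⟩
  P = {3,5,6}:  v_{3} + v_{5} + v_{6} = v_{2} + v_{7} + v_{9}  ⟹  sig = ⟨3 | 1 1 1⟩
  P = {1,2,7,9}:  v_{1} + v_{2} + v_{7} + v_{9} = v_{6}  ⟹  sig = ⟨4 | 1⟩
  P = {0,1,2,3,7}:  v_{0} + v_{1} + v_{2} + v_{3} + v_{7} = v_{8}  ⟹  sig = ⟨5 | 1⟩

Signatures (|P|; sorted positive RHS coefficients), sorted:
    ⟨2 | 1⟩
    ⟨2 | 1⟩
    ⟨2 | 1 1 1⟩
    ⟨2 | 1 1 1⟩
    ⟨2 | 1 1 1 1⟩
    ⟨2 | 1 1 1 2⟩
    ⟨2 | 1 1 2⟩
    ⟨3 | 0⟩
    ⟨3 | 1⟩
    ⟨3 | 1 1 1⟩
    ⟨4 | 1⟩
    ⟨5 | 1⟩


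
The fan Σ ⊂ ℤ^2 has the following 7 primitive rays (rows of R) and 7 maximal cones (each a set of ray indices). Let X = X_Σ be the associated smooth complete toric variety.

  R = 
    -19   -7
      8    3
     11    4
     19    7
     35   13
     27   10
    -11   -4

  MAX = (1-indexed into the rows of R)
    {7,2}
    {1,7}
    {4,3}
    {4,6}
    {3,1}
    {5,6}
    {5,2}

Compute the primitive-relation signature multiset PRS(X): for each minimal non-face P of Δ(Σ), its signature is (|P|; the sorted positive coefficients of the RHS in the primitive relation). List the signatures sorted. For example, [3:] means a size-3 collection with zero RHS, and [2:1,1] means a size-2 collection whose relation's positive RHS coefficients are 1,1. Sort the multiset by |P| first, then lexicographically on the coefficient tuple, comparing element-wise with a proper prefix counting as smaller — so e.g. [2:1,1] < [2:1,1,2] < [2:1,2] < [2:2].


Δ(Σ) — 7 vertices, 14 min non-faces:

  • {1,4}:  v_{1} + v_{4} = 0  ⇒ sig = [2:]
  • {3,7}:  v_{3} + v_{7} = 0  ⇒ sig = [2:]
  • {1,2}:  v_{1} + v_{2} = v_{7}  ⇒ sig = [2:1]
  • {1,6}:  v_{1} + v_{6} = v_{2}  ⇒ sig = [2:1]
  • {2,3}:  v_{2} + v_{3} = v_{4}  ⇒ sig = [2:1]
  • {2,4}:  v_{2} + v_{4} = v_{6}  ⇒ sig = [2:1]
  • {2,6}:  v_{2} + v_{6} = v_{5}  ⇒ sig = [2:1]
  • {4,7}:  v_{4} + v_{7} = v_{2}  ⇒ sig = [2:1]
  • {3,5}:  v_{3} + v_{5} = v_{4} + v_{6}  ⇒ sig = [2:1,1]
  • {1,5}:  v_{1} + v_{5} = 2·v_{2}  ⇒ sig = [2:2]
  • {3,6}:  v_{3} + v_{6} = 2·v_{4}  ⇒ sig = [2:2]
  • {4,5}:  v_{4} + v_{5} = 2·v_{6}  ⇒ sig = [2:2]
  • {6,7}:  v_{6} + v_{7} = 2·v_{2}  ⇒ sig = [2:2]
  • {5,7}:  v_{5} + v_{7} = 3·v_{2}  ⇒ sig = [2:3]

so the primitive-relation signature multiset is
    |P|=2: 14 collections, coeffs (), (), (1), (1), (1), (1), (1), (1), (1,1), (2), (2), (2), (2), (3)


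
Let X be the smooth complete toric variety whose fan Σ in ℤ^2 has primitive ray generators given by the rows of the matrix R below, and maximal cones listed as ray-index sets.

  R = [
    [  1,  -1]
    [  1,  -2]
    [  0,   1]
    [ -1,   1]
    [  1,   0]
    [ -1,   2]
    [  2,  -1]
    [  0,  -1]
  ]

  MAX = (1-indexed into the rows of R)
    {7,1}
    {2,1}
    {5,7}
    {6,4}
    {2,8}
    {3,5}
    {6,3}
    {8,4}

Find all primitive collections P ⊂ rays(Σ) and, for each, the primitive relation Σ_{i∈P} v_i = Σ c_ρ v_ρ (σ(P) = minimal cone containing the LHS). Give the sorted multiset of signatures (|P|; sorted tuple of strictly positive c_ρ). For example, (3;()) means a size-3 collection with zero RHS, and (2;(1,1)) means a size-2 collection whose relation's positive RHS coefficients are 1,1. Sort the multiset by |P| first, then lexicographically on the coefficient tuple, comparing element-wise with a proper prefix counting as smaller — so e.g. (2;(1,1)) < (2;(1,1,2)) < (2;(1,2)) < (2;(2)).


Δ(Σ) — 8 vertices, 20 min non-faces:

  P={1,4}:  v_{1} + v_{4} = 0 ; sig = (2;())
  P={2,6}:  v_{2} + v_{6} = 0 ; sig = (2;())
  P={3,8}:  v_{3} + v_{8} = 0 ; sig = (2;())
  P={1,3}:  v_{1} + v_{3} = v_{5} ; sig = (2;(1))
  P={1,5}:  v_{1} + v_{5} = v_{7} ; sig = (2;(1))
  P={1,6}:  v_{1} + v_{6} = v_{3} ; sig = (2;(1))
  P={1,8}:  v_{1} + v_{8} = v_{2} ; sig = (2;(1))
  P={2,3}:  v_{2} + v_{3} = v_{1} ; sig = (2;(1))
  P={2,4}:  v_{2} + v_{4} = v_{8} ; sig = (2;(1))
  P={3,4}:  v_{3} + v_{4} = v_{6} ; sig = (2;(1))
  P={4,5}:  v_{4} + v_{5} = v_{3} ; sig = (2;(1))
  P={4,7}:  v_{4} + v_{7} = v_{5} ; sig = (2;(1))
  P={5,8}:  v_{5} + v_{8} = v_{1} ; sig = (2;(1))
  P={6,8}:  v_{6} + v_{8} = v_{4} ; sig = (2;(1))
  P={6,7}:  v_{6} + v_{7} = v_{3} + v_{5} ; sig = (2;(1,1))
  P={2,5}:  v_{2} + v_{5} = 2·v_{1} ; sig = (2;(2))
  P={3,7}:  v_{3} + v_{7} = 2·v_{5} ; sig = (2;(2))
  P={5,6}:  v_{5} + v_{6} = 2·v_{3} ; sig = (2;(2))
  P={7,8}:  v_{7} + v_{8} = 2·v_{1} ; sig = (2;(2))
  P={2,7}:  v_{2} + v_{7} = 3·v_{1} ; sig = (2;(3))

Sorted signature multiset PRS(X):
[(2;()), (2;()), (2;()), (2;(1)), (2;(1)), (2;(1)), (2;(1)), (2;(1)), (2;(1)), (2;(1)), (2;(1)), (2;(1)), (2;(1)), (2;(1)), (2;(1,1)), (2;(2)), (2;(2)), (2;(2)), (2;(2)), (2;(3))]


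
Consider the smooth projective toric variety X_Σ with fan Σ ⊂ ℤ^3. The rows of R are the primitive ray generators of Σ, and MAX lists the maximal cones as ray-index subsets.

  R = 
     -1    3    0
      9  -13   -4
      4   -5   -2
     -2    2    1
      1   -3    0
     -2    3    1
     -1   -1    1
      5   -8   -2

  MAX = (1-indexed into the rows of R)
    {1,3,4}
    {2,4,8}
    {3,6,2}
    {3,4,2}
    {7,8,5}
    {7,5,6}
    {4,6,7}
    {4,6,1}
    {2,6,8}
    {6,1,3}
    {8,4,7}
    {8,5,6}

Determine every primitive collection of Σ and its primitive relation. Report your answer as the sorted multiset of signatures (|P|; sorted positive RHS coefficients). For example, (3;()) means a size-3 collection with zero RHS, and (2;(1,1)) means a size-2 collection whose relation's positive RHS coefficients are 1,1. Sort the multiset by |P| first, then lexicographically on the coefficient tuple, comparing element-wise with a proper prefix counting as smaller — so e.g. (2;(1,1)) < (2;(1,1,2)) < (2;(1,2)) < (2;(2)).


The 14 primitive collections of Σ (r=8, n=3):

  • {1,5}:  v_{1} + v_{5} = 0  ⇒ sig = (2;())
  • {1,7}:  v_{1} + v_{7} = v_{4}  ⇒ sig = (2;(1))
  • {1,8}:  v_{1} + v_{8} = v_{3}  ⇒ sig = (2;(1))
  • {3,5}:  v_{3} + v_{5} = v_{8}  ⇒ sig = (2;(1))
  • {3,8}:  v_{3} + v_{8} = v_{2}  ⇒ sig = (2;(1))
  • {4,5}:  v_{4} + v_{5} = v_{7}  ⇒ sig = (2;(1))
  • {3,7}:  v_{3} + v_{7} = v_{4} + v_{8}  ⇒ sig = (2;(1,1))
  • {2,7}:  v_{2} + v_{7} = v_{4} + 2·v_{8}  ⇒ sig = (2;(1,2))
  • {1,2}:  v_{1} + v_{2} = 2·v_{3}  ⇒ sig = (2;(2))
  • {2,5}:  v_{2} + v_{5} = 2·v_{8}  ⇒ sig = (2;(2))
  • {3,4,6}:  v_{3} + v_{4} + v_{6} = 0  ⇒ sig = (3;())
  • {2,4,6}:  v_{2} + v_{4} + v_{6} = v_{8}  ⇒ sig = (3;(1))
  • {4,6,8}:  v_{4} + v_{6} + v_{8} = v_{5}  ⇒ sig = (3;(1))
  • {6,7,8}:  v_{6} + v_{7} + v_{8} = 2·v_{5}  ⇒ sig = (3;(2))

Hence PRS(X_Σ) =
    (2;())
    (2;(1))
    (2;(1))
    (2;(1))
    (2;(1))
    (2;(1))
    (2;(1,1))
    (2;(1,2))
    (2;(2))
    (2;(2))
    (3;())
    (3;(1))
    (3;(1))
    (3;(2))


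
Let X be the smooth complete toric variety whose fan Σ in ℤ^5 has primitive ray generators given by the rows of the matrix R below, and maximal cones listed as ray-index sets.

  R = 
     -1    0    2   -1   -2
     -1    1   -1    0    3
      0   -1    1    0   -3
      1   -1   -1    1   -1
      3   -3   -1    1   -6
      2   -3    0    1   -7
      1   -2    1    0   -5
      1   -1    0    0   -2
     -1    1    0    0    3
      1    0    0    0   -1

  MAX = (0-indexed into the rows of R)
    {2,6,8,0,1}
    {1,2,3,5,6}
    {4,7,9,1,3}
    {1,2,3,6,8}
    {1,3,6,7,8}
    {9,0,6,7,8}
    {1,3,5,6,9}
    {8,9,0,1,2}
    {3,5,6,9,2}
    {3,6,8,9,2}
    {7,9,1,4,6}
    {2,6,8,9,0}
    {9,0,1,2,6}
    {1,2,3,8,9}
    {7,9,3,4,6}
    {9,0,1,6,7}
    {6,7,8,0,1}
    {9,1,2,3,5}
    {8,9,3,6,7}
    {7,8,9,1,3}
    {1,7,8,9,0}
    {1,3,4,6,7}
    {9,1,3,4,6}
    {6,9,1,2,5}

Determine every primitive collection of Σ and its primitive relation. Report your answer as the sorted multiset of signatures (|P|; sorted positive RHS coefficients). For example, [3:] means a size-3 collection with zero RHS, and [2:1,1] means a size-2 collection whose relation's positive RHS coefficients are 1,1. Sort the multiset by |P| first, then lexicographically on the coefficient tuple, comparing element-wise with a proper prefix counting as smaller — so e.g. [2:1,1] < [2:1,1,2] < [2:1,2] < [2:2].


Σ has 12 primitive collections:

  P={0,3}:  v_{0} + v_{3} = v_{2} ; sig = [2:1]
  P={2,7}:  v_{2} + v_{7} = v_{6} ; sig = [2:1]
  P={4,8}:  v_{4} + v_{8} = v_{3} + v_{7} ; sig = [2:1,1]
  P={5,8}:  v_{5} + v_{8} = v_{2} + v_{3} ; sig = [2:1,1]
  P={0,5}:  v_{0} + v_{5} = v_{1} + 2·v_{2} + v_{6} + v_{9} ; sig = [2:1,1,1,2]
  P={2,4}:  v_{2} + v_{4} = v_{1} + v_{3} + 2·v_{6} + v_{9} ; sig = [2:1,1,1,2]
  P={5,7}:  v_{5} + v_{7} = v_{1} + v_{3} + 2·v_{6} + v_{9} ; sig = [2:1,1,1,2]
  P={0,4}:  v_{0} + v_{4} = v_{1} + 2·v_{6} + v_{9} ; sig = [2:1,1,2]
  P={4,5}:  v_{4} + v_{5} = 2·v_{1} + 2·v_{3} + 3·v_{6} + 2·v_{9} ; sig = [2:2,2,2,3]
  P={1,6,8,9}:  v_{1} + v_{6} + v_{8} + v_{9} = 0 ; sig = [4:]
  P={1,2,3,6,9}:  v_{1} + v_{2} + v_{3} + v_{6} + v_{9} = v_{5} ; sig = [5:1]
  P={1,3,6,7,9}:  v_{1} + v_{3} + v_{6} + v_{7} + v_{9} = v_{4} ; sig = [5:1]

Sorted signature multiset PRS(X):
[[2:1], [2:1], [2:1,1], [2:1,1], [2:1,1,1,2], [2:1,1,1,2], [2:1,1,1,2], [2:1,1,2], [2:2,2,2,3], [4:], [5:1], [5:1]]


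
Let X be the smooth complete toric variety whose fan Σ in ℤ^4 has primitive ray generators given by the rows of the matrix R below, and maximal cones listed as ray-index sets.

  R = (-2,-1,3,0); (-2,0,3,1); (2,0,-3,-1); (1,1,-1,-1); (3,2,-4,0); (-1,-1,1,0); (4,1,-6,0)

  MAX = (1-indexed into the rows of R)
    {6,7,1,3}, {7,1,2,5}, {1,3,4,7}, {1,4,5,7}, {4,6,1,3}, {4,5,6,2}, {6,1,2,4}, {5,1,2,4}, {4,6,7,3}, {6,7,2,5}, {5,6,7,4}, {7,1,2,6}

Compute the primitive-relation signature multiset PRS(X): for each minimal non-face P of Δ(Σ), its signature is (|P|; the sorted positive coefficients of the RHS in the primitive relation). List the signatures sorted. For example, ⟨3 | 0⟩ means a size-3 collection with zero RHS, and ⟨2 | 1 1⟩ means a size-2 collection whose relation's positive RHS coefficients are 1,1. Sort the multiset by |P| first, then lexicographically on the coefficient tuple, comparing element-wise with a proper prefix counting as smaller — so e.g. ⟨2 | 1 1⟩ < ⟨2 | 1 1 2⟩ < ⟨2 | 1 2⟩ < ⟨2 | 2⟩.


Minimal non-faces — 5 found among 7 rays, 12 max cones:

  P={2,3}:  v_{2} + v_{3} = 0  →  sig = ⟨2 | 0⟩
  P={3,5}:  v_{3} + v_{5} = v_{4} + v_{7}  →  sig = ⟨2 | 1 1⟩
  P={1,5,6}:  v_{1} + v_{5} + v_{6} = 0  →  sig = ⟨3 | 0⟩
  P={2,4,7}:  v_{2} + v_{4} + v_{7} = v_{5}  →  sig = ⟨3 | 1⟩
  P={1,4,6,7}:  v_{1} + v_{4} + v_{6} + v_{7} = v_{3}  →  sig = ⟨4 | 1⟩

Signatures (|P|; sorted positive RHS coefficients), sorted:
[⟨2 | 0⟩, ⟨2 | 1 1⟩, ⟨3 | 0⟩, ⟨3 | 1⟩, ⟨4 | 1⟩]


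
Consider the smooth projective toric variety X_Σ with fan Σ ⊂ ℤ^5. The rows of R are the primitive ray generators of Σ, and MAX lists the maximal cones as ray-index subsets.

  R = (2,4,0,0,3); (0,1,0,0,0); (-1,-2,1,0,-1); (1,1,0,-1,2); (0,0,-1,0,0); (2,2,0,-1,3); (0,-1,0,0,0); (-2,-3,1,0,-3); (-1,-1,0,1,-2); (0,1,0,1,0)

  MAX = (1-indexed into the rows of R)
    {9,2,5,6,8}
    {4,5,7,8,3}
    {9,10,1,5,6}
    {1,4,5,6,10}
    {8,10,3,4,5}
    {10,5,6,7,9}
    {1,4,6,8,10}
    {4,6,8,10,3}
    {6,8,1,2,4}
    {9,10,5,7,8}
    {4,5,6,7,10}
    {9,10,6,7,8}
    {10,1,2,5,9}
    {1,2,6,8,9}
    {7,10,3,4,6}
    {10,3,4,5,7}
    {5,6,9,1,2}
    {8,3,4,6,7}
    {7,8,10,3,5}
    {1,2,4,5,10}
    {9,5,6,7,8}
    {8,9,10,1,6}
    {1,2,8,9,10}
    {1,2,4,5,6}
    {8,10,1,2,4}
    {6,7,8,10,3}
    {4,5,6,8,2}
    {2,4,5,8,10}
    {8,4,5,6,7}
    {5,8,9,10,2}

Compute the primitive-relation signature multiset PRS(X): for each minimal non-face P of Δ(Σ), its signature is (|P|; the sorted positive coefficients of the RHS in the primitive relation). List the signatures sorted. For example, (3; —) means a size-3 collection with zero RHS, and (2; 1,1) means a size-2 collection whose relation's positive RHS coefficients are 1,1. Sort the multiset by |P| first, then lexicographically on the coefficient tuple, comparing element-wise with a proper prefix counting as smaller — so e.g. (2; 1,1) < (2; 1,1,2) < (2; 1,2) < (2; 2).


The 11 primitive collections of Σ (r=10, n=5):

  {2,7}:  v_{2} + v_{7} = 0  ⇒ sig = (2; —)
  {4,9}:  v_{4} + v_{9} = 0  ⇒ sig = (2; —)
  {1,7}:  v_{1} + v_{7} = v_{6} + v_{10}  ⇒ sig = (2; 1,1)
  {2,3}:  v_{2} + v_{3} = v_{4} + v_{8} + v_{10}  ⇒ sig = (2; 1,1,1)
  {3,9}:  v_{3} + v_{9} = v_{7} + v_{8} + v_{10}  ⇒ sig = (2; 1,1,1)
  {1,3}:  v_{1} + v_{3} = v_{4} + v_{6} + v_{8} + 2·v_{10}  ⇒ sig = (2; 1,1,1,2)
  {1,5,8}:  v_{1} + v_{5} + v_{8} = v_{2}  ⇒ sig = (3; 1)
  {2,6,10}:  v_{2} + v_{6} + v_{10} = v_{1}  ⇒ sig = (3; 1)
  {3,5,6}:  v_{3} + v_{5} + v_{6} = v_{4} + v_{7}  ⇒ sig = (3; 1,1)
  {5,6,8,10}:  v_{5} + v_{6} + v_{8} + v_{10} = 0  ⇒ sig = (4; —)
  {4,7,8,10}:  v_{4} + v_{7} + v_{8} + v_{10} = v_{3}  ⇒ sig = (4; 1)

Hence PRS(X_Σ) =
    (2; —)
    (2; —)
    (2; 1,1)
    (2; 1,1,1)
    (2; 1,1,1)
    (2; 1,1,1,2)
    (3; 1)
    (3; 1)
    (3; 1,1)
    (4; —)
    (4; 1)


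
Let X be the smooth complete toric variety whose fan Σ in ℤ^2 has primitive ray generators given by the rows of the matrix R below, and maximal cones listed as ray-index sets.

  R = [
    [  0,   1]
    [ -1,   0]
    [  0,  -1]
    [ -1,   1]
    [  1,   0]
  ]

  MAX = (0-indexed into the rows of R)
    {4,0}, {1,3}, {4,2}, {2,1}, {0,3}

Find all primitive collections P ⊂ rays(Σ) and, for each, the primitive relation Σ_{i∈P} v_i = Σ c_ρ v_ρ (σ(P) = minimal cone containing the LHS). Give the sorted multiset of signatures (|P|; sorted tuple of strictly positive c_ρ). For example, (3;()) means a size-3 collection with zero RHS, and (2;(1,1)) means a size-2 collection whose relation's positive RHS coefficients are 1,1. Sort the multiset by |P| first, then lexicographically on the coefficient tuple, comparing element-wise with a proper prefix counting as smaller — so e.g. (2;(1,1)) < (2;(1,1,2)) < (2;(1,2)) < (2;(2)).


Σ has 5 primitive collections:

  P={0,2}:  v_{0} + v_{2} = 0  ⟹  sig = (2;())
  P={1,4}:  v_{1} + v_{4} = 0  ⟹  sig = (2;())
  P={0,1}:  v_{0} + v_{1} = v_{3}  ⟹  sig = (2;(1))
  P={2,3}:  v_{2} + v_{3} = v_{1}  ⟹  sig = (2;(1))
  P={3,4}:  v_{3} + v_{4} = v_{0}  ⟹  sig = (2;(1))

Signatures (|P|; sorted positive RHS coefficients), sorted:
    (2;())
    (2;())
    (2;(1))
    (2;(1))
    (2;(1))


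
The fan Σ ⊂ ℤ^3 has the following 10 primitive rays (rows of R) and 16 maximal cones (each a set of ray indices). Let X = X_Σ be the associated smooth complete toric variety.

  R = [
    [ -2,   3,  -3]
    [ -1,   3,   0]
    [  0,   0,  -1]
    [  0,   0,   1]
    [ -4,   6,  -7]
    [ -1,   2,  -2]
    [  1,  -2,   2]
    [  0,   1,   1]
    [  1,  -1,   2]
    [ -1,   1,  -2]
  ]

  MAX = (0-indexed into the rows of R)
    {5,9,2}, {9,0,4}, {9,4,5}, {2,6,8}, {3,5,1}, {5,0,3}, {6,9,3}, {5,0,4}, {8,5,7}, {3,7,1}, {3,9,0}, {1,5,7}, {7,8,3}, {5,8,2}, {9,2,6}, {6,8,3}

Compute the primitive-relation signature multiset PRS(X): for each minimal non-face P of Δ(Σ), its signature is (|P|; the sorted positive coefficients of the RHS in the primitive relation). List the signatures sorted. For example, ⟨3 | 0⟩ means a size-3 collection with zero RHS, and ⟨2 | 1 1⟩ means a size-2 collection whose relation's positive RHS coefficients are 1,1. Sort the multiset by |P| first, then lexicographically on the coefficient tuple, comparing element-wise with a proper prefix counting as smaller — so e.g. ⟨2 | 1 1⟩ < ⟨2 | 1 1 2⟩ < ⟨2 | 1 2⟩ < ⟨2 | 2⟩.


Primitive collections (25):

  {2,3}:  v_{2} + v_{3} = 0 ; sig = ⟨2 | 0⟩
  {5,6}:  v_{5} + v_{6} = 0 ; sig = ⟨2 | 0⟩
  {8,9}:  v_{8} + v_{9} = 0 ; sig = ⟨2 | 0⟩
  {0,2}:  v_{0} + v_{2} = v_{5} + v_{9} ; sig = ⟨2 | 1 1⟩
  {0,6}:  v_{0} + v_{6} = v_{3} + v_{9} ; sig = ⟨2 | 1 1⟩
  {0,8}:  v_{0} + v_{8} = v_{3} + v_{5} ; sig = ⟨2 | 1 1⟩
  {1,2}:  v_{1} + v_{2} = v_{5} + v_{7} ; sig = ⟨2 | 1 1⟩
  {1,6}:  v_{1} + v_{6} = v_{3} + v_{7} ; sig = ⟨2 | 1 1⟩
  {2,7}:  v_{2} + v_{7} = v_{5} + v_{8} ; sig = ⟨2 | 1 1⟩
  {4,6}:  v_{4} + v_{6} = v_{0} + v_{9} ; sig = ⟨2 | 1 1⟩
  {4,8}:  v_{4} + v_{8} = v_{0} + v_{5} ; sig = ⟨2 | 1 1⟩
  {6,7}:  v_{6} + v_{7} = v_{3} + v_{8} ; sig = ⟨2 | 1 1⟩
  {7,9}:  v_{7} + v_{9} = v_{3} + v_{5} ; sig = ⟨2 | 1 1⟩
  {4,7}:  v_{4} + v_{7} = v_{0} + v_{3} + 2·v_{5} ; sig = ⟨2 | 1 1 2⟩
  {1,4}:  v_{1} + v_{4} = v_{0} + 2·v_{3} + 3·v_{5} ; sig = ⟨2 | 1 2 3⟩
  {1,8}:  v_{1} + v_{8} = 2·v_{7} ; sig = ⟨2 | 2⟩
  {3,4}:  v_{3} + v_{4} = 2·v_{0} ; sig = ⟨2 | 2⟩
  {0,7}:  v_{0} + v_{7} = 2·v_{3} + 2·v_{5} ; sig = ⟨2 | 2 2⟩
  {1,9}:  v_{1} + v_{9} = 2·v_{3} + 2·v_{5} ; sig = ⟨2 | 2 2⟩
  {2,4}:  v_{2} + v_{4} = 2·v_{5} + 2·v_{9} ; sig = ⟨2 | 2 2⟩
  {0,1}:  v_{0} + v_{1} = 3·v_{3} + 3·v_{5} ; sig = ⟨2 | 3 3⟩
  {0,5,9}:  v_{0} + v_{5} + v_{9} = v_{4} ; sig = ⟨3 | 1⟩
  {3,5,7}:  v_{3} + v_{5} + v_{7} = v_{1} ; sig = ⟨3 | 1⟩
  {3,5,8}:  v_{3} + v_{5} + v_{8} = v_{7} ; sig = ⟨3 | 1⟩
  {3,5,9}:  v_{3} + v_{5} + v_{9} = v_{0} ; sig = ⟨3 | 1⟩

so the primitive-relation signature multiset is
    ⟨2 | 0⟩
    ⟨2 | 0⟩
    ⟨2 | 0⟩
    ⟨2 | 1 1⟩
    ⟨2 | 1 1⟩
    ⟨2 | 1 1⟩
    ⟨2 | 1 1⟩
    ⟨2 | 1 1⟩
    ⟨2 | 1 1⟩
    ⟨2 | 1 1⟩
    ⟨2 | 1 1⟩
    ⟨2 | 1 1⟩
    ⟨2 | 1 1⟩
    ⟨2 | 1 1 2⟩
    ⟨2 | 1 2 3⟩
    ⟨2 | 2⟩
    ⟨2 | 2⟩
    ⟨2 | 2 2⟩
    ⟨2 | 2 2⟩
    ⟨2 | 2 2⟩
    ⟨2 | 3 3⟩
    ⟨3 | 1⟩
    ⟨3 | 1⟩
    ⟨3 | 1⟩
    ⟨3 | 1⟩


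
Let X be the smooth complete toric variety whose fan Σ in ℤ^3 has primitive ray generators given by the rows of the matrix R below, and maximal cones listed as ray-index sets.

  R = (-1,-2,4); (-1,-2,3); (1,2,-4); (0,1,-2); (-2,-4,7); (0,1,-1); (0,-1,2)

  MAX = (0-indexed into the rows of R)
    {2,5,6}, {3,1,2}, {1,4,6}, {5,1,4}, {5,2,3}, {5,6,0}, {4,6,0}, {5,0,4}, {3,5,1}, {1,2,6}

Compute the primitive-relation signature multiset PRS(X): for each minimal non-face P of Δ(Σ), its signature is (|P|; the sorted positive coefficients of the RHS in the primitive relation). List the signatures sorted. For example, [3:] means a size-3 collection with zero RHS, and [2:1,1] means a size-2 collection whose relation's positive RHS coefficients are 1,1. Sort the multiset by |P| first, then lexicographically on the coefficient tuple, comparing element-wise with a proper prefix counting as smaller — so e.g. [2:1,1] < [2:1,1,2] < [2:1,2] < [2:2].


Minimal non-faces — 9 found among 7 rays, 10 max cones:

  {0,2}:  v_{0} + v_{2} = 0  ⟹  sig = [2:]
  {3,6}:  v_{3} + v_{6} = 0  ⟹  sig = [2:]
  {0,1}:  v_{0} + v_{1} = v_{4}  ⟹  sig = [2:1]
  {2,4}:  v_{2} + v_{4} = v_{1}  ⟹  sig = [2:1]
  {0,3}:  v_{0} + v_{3} = v_{1} + v_{5}  ⟹  sig = [2:1,1]
  {3,4}:  v_{3} + v_{4} = 2·v_{1} + v_{5}  ⟹  sig = [2:1,2]
  {1,2,5}:  v_{1} + v_{2} + v_{5} = v_{3}  ⟹  sig = [3:1]
  {1,5,6}:  v_{1} + v_{5} + v_{6} = v_{0}  ⟹  sig = [3:1]
  {4,5,6}:  v_{4} + v_{5} + v_{6} = 2·v_{0}  ⟹  sig = [3:2]

Sorted signature multiset PRS(X):
[[2:], [2:], [2:1], [2:1], [2:1,1], [2:1,2], [3:1], [3:1], [3:2]]


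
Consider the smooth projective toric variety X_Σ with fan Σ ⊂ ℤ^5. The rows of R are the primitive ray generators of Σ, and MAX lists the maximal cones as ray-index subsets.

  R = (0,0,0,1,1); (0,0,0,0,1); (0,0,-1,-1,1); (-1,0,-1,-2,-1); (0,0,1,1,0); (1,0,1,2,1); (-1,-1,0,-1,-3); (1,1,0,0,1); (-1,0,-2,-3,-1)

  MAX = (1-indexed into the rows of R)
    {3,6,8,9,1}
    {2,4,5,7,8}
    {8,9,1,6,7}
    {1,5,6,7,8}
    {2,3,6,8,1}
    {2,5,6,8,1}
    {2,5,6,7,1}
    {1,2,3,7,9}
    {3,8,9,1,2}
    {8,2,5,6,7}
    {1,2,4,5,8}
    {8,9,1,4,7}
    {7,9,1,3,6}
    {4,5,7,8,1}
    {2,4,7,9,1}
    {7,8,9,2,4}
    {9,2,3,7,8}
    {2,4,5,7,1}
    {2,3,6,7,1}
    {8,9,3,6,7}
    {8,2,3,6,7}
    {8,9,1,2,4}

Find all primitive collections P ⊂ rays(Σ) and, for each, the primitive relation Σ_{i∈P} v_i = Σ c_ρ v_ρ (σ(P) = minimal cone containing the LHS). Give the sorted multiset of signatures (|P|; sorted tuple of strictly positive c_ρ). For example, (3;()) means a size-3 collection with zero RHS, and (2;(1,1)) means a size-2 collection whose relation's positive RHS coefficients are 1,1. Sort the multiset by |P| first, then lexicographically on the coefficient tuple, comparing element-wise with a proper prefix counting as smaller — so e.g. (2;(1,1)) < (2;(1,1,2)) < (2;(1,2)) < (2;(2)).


Σ has 7 primitive collections:

  • {4,6}:  v_{4} + v_{6} = 0  ⇒ sig = (2;())
  • {3,5}:  v_{3} + v_{5} = v_{2}  ⇒ sig = (2;(1))
  • {5,9}:  v_{5} + v_{9} = v_{4}  ⇒ sig = (2;(1))
  • {3,4}:  v_{3} + v_{4} = v_{2} + v_{9}  ⇒ sig = (2;(1,1))
  • {2,6,9}:  v_{2} + v_{6} + v_{9} = v_{3}  ⇒ sig = (3;(1))
  • {1,2,7,8}:  v_{1} + v_{2} + v_{7} + v_{8} = 0  ⇒ sig = (4;())
  • {1,3,7,8}:  v_{1} + v_{3} + v_{7} + v_{8} = v_{6} + v_{9}  ⇒ sig = (4;(1,1))

Sorted signature multiset PRS(X):
{ (2;()),  (2;(1)) ×2,  (2;(1,1)),  (3;(1)),  (4;()),  (4;(1,1)) }


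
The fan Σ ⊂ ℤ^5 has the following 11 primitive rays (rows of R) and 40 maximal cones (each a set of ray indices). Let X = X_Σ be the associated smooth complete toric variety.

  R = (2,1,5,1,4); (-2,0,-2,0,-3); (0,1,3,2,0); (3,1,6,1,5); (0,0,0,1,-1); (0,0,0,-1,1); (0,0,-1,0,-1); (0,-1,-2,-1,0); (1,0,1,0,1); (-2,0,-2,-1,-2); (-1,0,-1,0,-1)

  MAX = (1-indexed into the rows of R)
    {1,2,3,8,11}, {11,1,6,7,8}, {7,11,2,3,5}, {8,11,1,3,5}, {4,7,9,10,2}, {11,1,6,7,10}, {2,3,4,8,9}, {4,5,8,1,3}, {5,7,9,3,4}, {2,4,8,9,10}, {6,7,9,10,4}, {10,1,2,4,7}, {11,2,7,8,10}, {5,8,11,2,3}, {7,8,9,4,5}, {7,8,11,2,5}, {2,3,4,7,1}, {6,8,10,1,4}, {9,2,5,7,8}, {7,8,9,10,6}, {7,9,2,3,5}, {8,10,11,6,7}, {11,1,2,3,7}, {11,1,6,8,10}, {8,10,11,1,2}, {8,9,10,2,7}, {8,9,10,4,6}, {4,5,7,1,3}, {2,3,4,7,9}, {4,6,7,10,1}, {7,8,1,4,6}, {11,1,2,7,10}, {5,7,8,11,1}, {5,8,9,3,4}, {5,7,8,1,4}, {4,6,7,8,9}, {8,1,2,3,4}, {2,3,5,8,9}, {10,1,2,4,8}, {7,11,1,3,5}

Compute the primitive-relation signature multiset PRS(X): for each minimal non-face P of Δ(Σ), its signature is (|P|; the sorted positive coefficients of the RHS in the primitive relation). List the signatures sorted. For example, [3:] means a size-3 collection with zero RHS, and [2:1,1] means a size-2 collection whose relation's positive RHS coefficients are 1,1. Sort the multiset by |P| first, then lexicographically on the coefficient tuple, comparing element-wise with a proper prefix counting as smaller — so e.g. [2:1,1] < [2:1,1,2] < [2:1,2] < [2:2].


The 15 primitive collections of Σ (r=11, n=5):

  P={5,6}:  v_{5} + v_{6} = 0 — sig = [2:]
  P={9,11}:  v_{9} + v_{11} = 0 — sig = [2:]
  P={1,9}:  v_{1} + v_{9} = v_{4} — sig = [2:1]
  P={2,6}:  v_{2} + v_{6} = v_{10} — sig = [2:1]
  P={4,11}:  v_{4} + v_{11} = v_{1} — sig = [2:1]
  P={5,10}:  v_{5} + v_{10} = v_{2} — sig = [2:1]
  P={3,6}:  v_{3} + v_{6} = v_{1} + v_{2} — sig = [2:1,1]
  P={3,10}:  v_{3} + v_{10} = v_{1} + 2·v_{2} — sig = [2:1,2]
  P={1,2,5}:  v_{1} + v_{2} + v_{5} = v_{3} — sig = [3:1]
  P={3,7,8}:  v_{3} + v_{7} + v_{8} = v_{5} — sig = [3:1]
  P={2,4,5}:  v_{2} + v_{4} + v_{5} = v_{3} + v_{9} — sig = [3:1,1]
  P={1,2,7,8}:  v_{1} + v_{2} + v_{7} + v_{8} = 0 — sig = [4:]
  P={1,7,8,10}:  v_{1} + v_{7} + v_{8} + v_{10} = v_{6} — sig = [4:1]
  P={2,4,7,8}:  v_{2} + v_{4} + v_{7} + v_{8} = v_{9} — sig = [4:1]
  P={4,7,8,10}:  v_{4} + v_{7} + v_{8} + v_{10} = v_{6} + v_{9} — sig = [4:1,1]

Signatures (|P|; sorted positive RHS coefficients), sorted:
    [2:]
    [2:]
    [2:1]
    [2:1]
    [2:1]
    [2:1]
    [2:1,1]
    [2:1,2]
    [3:1]
    [3:1]
    [3:1,1]
    [4:]
    [4:1]
    [4:1]
    [4:1,1]


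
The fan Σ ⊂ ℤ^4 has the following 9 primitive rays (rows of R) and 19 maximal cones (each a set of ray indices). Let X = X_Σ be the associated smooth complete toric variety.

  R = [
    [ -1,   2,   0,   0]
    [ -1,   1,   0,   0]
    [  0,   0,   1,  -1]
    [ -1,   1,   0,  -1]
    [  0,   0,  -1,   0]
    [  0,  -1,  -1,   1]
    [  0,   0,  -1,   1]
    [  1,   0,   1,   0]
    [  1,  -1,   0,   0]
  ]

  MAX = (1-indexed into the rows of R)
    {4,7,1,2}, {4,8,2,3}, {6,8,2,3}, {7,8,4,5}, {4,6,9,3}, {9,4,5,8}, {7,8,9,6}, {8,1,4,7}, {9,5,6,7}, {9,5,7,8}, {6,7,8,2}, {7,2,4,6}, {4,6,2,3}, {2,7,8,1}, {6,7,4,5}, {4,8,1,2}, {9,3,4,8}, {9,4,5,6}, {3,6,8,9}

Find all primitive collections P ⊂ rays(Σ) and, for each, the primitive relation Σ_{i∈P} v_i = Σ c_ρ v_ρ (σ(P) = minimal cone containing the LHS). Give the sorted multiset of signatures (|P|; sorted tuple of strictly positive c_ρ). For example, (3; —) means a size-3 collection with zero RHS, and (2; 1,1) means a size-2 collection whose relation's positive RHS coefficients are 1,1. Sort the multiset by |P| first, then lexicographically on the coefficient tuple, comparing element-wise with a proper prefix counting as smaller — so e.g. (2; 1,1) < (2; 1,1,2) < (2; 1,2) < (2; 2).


|primitive collections| = 12. Relations:

  • {2,9}:  v_{2} + v_{9} = 0 ; sig = (2; —)
  • {3,7}:  v_{3} + v_{7} = 0 ; sig = (2; —)
  • {1,6}:  v_{1} + v_{6} = v_{2} + v_{7} ; sig = (2; 1,1)
  • {2,5}:  v_{2} + v_{5} = v_{4} + v_{7} ; sig = (2; 1,1)
  • {3,5}:  v_{3} + v_{5} = v_{4} + v_{9} ; sig = (2; 1,1)
  • {1,3}:  v_{1} + v_{3} = v_{2} + v_{4} + v_{8} ; sig = (2; 1,1,1)
  • {1,9}:  v_{1} + v_{9} = v_{4} + v_{7} + v_{8} ; sig = (2; 1,1,1)
  • {1,5}:  v_{1} + v_{5} = 2·v_{4} + 2·v_{7} + v_{8} ; sig = (2; 1,2,2)
  • {4,6,8}:  v_{4} + v_{6} + v_{8} = 0 ; sig = (3; —)
  • {4,7,9}:  v_{4} + v_{7} + v_{9} = v_{5} ; sig = (3; 1)
  • {5,6,8}:  v_{5} + v_{6} + v_{8} = v_{7} + v_{9} ; sig = (3; 1,1)
  • {2,4,7,8}:  v_{2} + v_{4} + v_{7} + v_{8} = v_{1} ; sig = (4; 1)

so the primitive-relation signature multiset is
    (2; —)
    (2; —)
    (2; 1,1)
    (2; 1,1)
    (2; 1,1)
    (2; 1,1,1)
    (2; 1,1,1)
    (2; 1,2,2)
    (3; —)
    (3; 1)
    (3; 1,1)
    (4; 1)


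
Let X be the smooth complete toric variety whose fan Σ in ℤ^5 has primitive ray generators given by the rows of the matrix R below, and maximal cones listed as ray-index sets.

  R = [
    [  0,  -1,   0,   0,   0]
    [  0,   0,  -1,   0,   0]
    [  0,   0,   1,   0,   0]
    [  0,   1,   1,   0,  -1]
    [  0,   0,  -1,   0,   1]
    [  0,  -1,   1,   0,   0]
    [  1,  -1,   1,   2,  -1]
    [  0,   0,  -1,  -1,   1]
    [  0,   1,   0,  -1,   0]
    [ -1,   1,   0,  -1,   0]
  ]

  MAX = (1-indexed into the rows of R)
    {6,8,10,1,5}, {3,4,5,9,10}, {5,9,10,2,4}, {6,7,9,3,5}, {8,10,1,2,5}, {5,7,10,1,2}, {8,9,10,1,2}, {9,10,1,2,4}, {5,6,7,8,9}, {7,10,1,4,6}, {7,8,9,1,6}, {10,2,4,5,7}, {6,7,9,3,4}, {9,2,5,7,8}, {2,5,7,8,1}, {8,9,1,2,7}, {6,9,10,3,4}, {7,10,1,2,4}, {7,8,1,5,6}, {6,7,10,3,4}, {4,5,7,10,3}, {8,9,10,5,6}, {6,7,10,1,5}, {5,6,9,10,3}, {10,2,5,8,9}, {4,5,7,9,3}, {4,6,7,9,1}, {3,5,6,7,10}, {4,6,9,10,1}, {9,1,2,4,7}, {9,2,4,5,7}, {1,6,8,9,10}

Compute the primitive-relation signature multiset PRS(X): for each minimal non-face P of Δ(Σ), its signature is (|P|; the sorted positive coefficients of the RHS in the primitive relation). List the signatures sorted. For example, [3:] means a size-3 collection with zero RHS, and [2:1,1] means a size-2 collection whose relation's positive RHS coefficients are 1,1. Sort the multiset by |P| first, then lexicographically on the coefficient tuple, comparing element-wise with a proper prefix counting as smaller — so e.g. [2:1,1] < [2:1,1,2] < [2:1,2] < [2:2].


The 10 primitive collections of Σ (r=10, n=5):

  P = {2,3}:  v_{2} + v_{3} = 0 ; sig = [2:]
  P = {1,3}:  v_{1} + v_{3} = v_{6} ; sig = [2:1]
  P = {2,6}:  v_{2} + v_{6} = v_{1} ; sig = [2:1]
  P = {4,8}:  v_{4} + v_{8} = v_{9} ; sig = [2:1]
  P = {3,8}:  v_{3} + v_{8} = v_{5} + v_{6} + v_{9} ; sig = [2:1,1,1]
  P = {1,4,5}:  v_{1} + v_{4} + v_{5} = 0 ; sig = [3:]
  P = {7,8,10}:  v_{7} + v_{8} + v_{10} = 0 ; sig = [3:]
  P = {1,5,9}:  v_{1} + v_{5} + v_{9} = v_{8} ; sig = [3:1]
  P = {4,5,6}:  v_{4} + v_{5} + v_{6} = v_{3} ; sig = [3:1]
  P = {7,9,10}:  v_{7} + v_{9} + v_{10} = v_{4} ; sig = [3:1]

so the primitive-relation signature multiset is
[[2:], [2:1], [2:1], [2:1], [2:1,1,1], [3:], [3:], [3:1], [3:1], [3:1]]
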